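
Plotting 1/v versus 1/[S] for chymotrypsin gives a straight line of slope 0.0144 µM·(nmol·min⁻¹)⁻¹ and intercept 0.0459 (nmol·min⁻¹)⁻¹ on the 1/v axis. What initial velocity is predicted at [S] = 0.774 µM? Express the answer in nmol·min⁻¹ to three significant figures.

The y-intercept is 1/Vmax, so Vmax = 1/0.0459 = 21.8 nmol·min⁻¹.
The slope is Km/Vmax, so Km = 0.0144 × 21.8 = 0.314 µM.
Then v = 21.8 × 0.774/(0.314 + 0.774) = 15.5 nmol·min⁻¹.

15.5 nmol·min⁻¹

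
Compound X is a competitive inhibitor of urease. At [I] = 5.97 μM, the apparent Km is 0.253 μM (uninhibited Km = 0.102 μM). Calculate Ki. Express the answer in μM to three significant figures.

4.03 μM

Competitive: Km,app = α·Km with α = 1 + [I]/Ki.
α = Km,app/Km = 0.253/0.102 = 2.480.
Ki = [I]/(α − 1) = 5.97/1.480 = 4.03 μM.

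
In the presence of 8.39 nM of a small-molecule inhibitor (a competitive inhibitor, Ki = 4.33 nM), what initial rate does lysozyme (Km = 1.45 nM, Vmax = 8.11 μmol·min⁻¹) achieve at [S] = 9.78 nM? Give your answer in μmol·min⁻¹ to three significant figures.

With α = 1 + [I]/Ki = 1 + 8.39/4.33 = 2.938, the competitive rate law is v = Vmax[S] / (αKm + [S]).
v = 8.11×9.78 / (2.938×1.45 + 9.78) = 79.32/14.04 = 5.65 μmol·min⁻¹.

5.65 μmol·min⁻¹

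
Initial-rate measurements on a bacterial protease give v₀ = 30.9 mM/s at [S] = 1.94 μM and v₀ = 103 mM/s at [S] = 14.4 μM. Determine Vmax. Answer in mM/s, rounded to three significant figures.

162 mM/s

In reciprocal form, 1/v = (Km/Vmax)·(1/[S]) + 1/Vmax. The two points give (1/[S], 1/v) = (0.5155, 0.03236) and (0.06944, 0.009709).
Slope = (0.03236 − 0.009709)/(0.5155 − 0.06944) = 0.05079; intercept = 0.03236 − 0.05079×0.5155 = 0.006182.
Vmax = 1/intercept = 162 mM/s; Km = slope × Vmax = 0.05079 × 162 = 8.22 μM.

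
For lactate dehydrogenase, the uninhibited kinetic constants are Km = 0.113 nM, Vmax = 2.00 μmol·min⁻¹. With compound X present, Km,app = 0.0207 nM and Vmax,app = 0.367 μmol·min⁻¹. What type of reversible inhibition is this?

uncompetitive

Both Km and Vmax decrease by the same factor (~5.45-fold) — characteristic of uncompetitive inhibition.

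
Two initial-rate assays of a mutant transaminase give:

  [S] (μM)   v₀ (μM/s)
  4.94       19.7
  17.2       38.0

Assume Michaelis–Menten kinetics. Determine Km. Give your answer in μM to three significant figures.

In reciprocal form, 1/v = (Km/Vmax)·(1/[S]) + 1/Vmax. The two points give (1/[S], 1/v) = (0.2024, 0.05076) and (0.05814, 0.02632).
Slope = (0.05076 − 0.02632)/(0.2024 − 0.05814) = 0.1694; intercept = 0.05076 − 0.1694×0.2024 = 0.01647.
Vmax = 1/intercept = 60.7 μM/s; Km = slope × Vmax = 0.1694 × 60.7 = 10.3 μM.

10.3 μM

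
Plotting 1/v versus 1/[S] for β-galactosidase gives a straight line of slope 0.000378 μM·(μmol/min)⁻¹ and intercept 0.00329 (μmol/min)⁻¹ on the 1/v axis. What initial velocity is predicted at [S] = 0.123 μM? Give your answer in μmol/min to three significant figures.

157 μmol/min

The y-intercept is 1/Vmax, so Vmax = 1/0.00329 = 304 μmol/min.
The slope is Km/Vmax, so Km = 0.000378 × 304 = 0.115 μM.
Then v = 304 × 0.123/(0.115 + 0.123) = 157 μmol/min.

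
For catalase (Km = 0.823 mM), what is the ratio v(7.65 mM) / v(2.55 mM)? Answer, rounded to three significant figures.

The fractional saturations are [S]/(Km+[S]) = 2.55/3.373 = 0.7560 and 7.65/8.473 = 0.9029.
v₂/v₁ is just their ratio: 0.9029/0.7560 = 1.19.

1.19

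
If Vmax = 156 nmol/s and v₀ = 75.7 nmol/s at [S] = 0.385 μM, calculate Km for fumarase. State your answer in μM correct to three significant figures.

0.408 μM

From v = Vmax[S]/(Km+[S]), Km = [S](Vmax − v)/v.
Km = 0.385 × (156 − 75.7) / 75.7 = 30.92/75.7 = 0.408 μM.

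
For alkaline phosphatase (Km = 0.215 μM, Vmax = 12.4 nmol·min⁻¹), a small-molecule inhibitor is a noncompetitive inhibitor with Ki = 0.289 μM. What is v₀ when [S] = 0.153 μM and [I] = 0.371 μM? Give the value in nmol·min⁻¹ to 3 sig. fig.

2.26 nmol·min⁻¹

With α = 1 + [I]/Ki = 1 + 0.371/0.289 = 2.284, the noncompetitive rate law is v = (Vmax/α)·[S] / (Km + [S]).
v = (12.4/2.284)×0.153 / (0.215 + 0.153) = 0.8307/0.3680 = 2.26 nmol·min⁻¹.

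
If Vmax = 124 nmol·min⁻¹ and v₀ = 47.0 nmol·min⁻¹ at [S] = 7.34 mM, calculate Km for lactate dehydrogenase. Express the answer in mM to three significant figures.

12.0 mM

From v = Vmax[S]/(Km+[S]), Km = [S](Vmax − v)/v.
Km = 7.34 × (124 − 47.0) / 47.0 = 565.2/47.0 = 12.0 mM.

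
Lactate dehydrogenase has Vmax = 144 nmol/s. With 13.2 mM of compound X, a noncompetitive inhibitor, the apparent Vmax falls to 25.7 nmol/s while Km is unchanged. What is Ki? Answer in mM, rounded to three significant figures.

Noncompetitive: Vmax,app = Vmax/α with α = 1 + [I]/Ki.
α = Vmax/Vmax,app = 144/25.7 = 5.603.
Ki = [I]/(α − 1) = 13.2/4.603 = 2.87 mM.

2.87 mM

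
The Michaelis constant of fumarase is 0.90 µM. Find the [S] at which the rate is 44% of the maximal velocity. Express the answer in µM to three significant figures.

0.707 µM

v/Vmax = [S]/(Km+[S]) = 0.44, so [S] = Km·0.44/(1 − 0.44) = 0.90 × 0.7857.
[S] = 0.707 µM.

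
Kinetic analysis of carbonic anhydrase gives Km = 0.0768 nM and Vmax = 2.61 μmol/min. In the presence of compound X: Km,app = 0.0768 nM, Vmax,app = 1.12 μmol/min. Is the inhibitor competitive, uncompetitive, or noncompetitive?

Vmax decreases (2.61 → 1.12 μmol/min) while Km is unchanged — pure noncompetitive inhibition.

noncompetitive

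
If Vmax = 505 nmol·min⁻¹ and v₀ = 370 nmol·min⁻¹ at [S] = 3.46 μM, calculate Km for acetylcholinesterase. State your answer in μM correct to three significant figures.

v/Vmax = 370/505 = 0.7327 = [S]/(Km+[S]).
So Km + [S] = [S]/0.7327 = 4.722 μM, giving Km = 4.722 − 3.46 = 1.26 μM.

1.26 μM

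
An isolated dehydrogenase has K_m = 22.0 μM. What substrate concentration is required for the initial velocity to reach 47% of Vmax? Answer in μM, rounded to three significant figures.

19.5 μM

v/Vmax = [S]/(Km+[S]) = 0.47, so [S] = Km·0.47/(1 − 0.47) = 22.0 × 0.8868.
[S] = 19.5 μM.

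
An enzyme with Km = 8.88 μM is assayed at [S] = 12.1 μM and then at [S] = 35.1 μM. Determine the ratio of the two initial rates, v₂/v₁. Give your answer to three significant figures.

1.38

Since Vmax cancels, v₂/v₁ = [S]₂(Km+[S]₁) / [S]₁(Km+[S]₂).
= 35.1×(8.88+12.1) / (12.1×(8.88+35.1)) = 736.4/532.2 = 1.38.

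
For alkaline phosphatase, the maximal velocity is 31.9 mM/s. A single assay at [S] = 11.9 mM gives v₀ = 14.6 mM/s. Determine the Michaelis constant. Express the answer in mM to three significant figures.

v/Vmax = 14.6/31.9 = 0.4577 = [S]/(Km+[S]).
So Km + [S] = [S]/0.4577 = 26.00 mM, giving Km = 26.00 − 11.9 = 14.1 mM.

14.1 mM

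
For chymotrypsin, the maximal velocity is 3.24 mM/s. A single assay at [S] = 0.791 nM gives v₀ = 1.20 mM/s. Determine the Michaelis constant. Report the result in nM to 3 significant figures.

From v = Vmax[S]/(Km+[S]), Km = [S](Vmax − v)/v.
Km = 0.791 × (3.24 − 1.20) / 1.20 = 1.614/1.20 = 1.34 nM.

1.34 nM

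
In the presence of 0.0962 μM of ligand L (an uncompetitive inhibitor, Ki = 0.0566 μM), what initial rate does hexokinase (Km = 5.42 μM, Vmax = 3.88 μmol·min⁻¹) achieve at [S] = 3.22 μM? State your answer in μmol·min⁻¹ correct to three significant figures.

α = 1 + [I]/Ki = 1 + 0.0962/0.0566 = 2.700.
For an uncompetitive inhibitor, both parameters are divided by α, giving Vmax/α and Km/α: Km,app = 2.01 μM, Vmax,app = 1.44 μmol·min⁻¹.
v = Vmax,app·[S]/(Km,app + [S]) = 1.44 × 3.22/(2.01 + 3.22) = 0.885 μmol·min⁻¹.

0.885 μmol·min⁻¹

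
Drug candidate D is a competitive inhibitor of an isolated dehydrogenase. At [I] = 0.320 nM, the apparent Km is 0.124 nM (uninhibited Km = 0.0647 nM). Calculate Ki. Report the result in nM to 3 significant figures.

Competitive: Km,app = α·Km with α = 1 + [I]/Ki.
α = Km,app/Km = 0.124/0.0647 = 1.917.
Since α = 1 + [I]/Ki, [I]/Ki = 1.917 − 1 = 0.9165 and Ki = 0.320/0.9165 = 0.349 nM.

0.349 nM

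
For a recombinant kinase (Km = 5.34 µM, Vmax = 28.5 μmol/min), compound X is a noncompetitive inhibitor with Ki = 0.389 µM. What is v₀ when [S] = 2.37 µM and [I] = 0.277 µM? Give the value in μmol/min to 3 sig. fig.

With α = 1 + [I]/Ki = 1 + 0.277/0.389 = 1.712, the noncompetitive rate law is v = (Vmax/α)·[S] / (Km + [S]).
v = (28.5/1.712)×2.37 / (5.34 + 2.37) = 39.45/7.710 = 5.12 μmol/min.

5.12 μmol/min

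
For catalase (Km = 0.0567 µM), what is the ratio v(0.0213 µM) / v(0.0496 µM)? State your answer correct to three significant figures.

0.585

The fractional saturations are [S]/(Km+[S]) = 0.0496/0.1063 = 0.4666 and 0.0213/0.07800 = 0.2731.
v₂/v₁ is just their ratio: 0.2731/0.4666 = 0.585.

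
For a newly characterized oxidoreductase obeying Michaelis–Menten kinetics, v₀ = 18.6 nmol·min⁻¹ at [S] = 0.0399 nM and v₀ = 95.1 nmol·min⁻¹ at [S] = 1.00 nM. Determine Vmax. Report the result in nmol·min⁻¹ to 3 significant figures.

In reciprocal form, 1/v = (Km/Vmax)·(1/[S]) + 1/Vmax. The two points give (1/[S], 1/v) = (25.06, 0.05376) and (1.000, 0.01052).
Slope = (0.05376 − 0.01052)/(25.06 − 1.000) = 0.001797; intercept = 0.05376 − 0.001797×25.06 = 0.008718.
Vmax = 1/intercept = 115 nmol·min⁻¹; Km = slope × Vmax = 0.001797 × 115 = 0.206 nM.

115 nmol·min⁻¹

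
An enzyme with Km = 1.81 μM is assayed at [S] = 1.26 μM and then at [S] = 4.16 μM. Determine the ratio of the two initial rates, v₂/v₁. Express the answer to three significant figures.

1.70

Since Vmax cancels, v₂/v₁ = [S]₂(Km+[S]₁) / [S]₁(Km+[S]₂).
= 4.16×(1.81+1.26) / (1.26×(1.81+4.16)) = 12.77/7.522 = 1.70.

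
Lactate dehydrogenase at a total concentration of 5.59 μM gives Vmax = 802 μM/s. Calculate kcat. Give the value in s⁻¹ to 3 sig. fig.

143 s⁻¹

kcat = Vmax/[E]total = 802 μM/s / 5.59 μM = 143 s⁻¹.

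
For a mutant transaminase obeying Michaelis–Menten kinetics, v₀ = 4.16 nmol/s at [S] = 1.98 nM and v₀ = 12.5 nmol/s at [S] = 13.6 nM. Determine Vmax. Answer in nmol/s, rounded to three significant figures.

19.0 nmol/s

From v = Vmax[S]/(Km+[S]), each point gives Vmax = v(Km+[S])/[S].
Equating: 4.16(Km+1.98)/1.98 = 12.5(Km+13.6)/13.6.
2.101·Km + 4.16 = 0.9191·Km + 12.5, so (2.101 − 0.9191)·Km = 12.5 − 4.16.
Km = 8.340/1.182 = 7.06 nM; then Vmax = 4.16(7.06+1.98)/1.98 = 19.0 nmol/s.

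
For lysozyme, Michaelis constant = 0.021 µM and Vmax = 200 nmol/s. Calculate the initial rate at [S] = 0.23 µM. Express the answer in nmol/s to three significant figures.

v = Vmax·[S]/(Km + [S]) = 200 × 0.23 / (0.021 + 0.23)
  = 46.00 / 0.2510 = 183 nmol/s.

183 nmol/s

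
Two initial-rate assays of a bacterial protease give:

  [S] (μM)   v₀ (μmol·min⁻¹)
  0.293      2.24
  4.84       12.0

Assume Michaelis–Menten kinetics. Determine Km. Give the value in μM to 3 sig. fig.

1.89 μM

From v = Vmax[S]/(Km+[S]), each point gives Vmax = v(Km+[S])/[S].
Equating: 2.24(Km+0.293)/0.293 = 12.0(Km+4.84)/4.84.
7.645·Km + 2.24 = 2.479·Km + 12.0, so (7.645 − 2.479)·Km = 12.0 − 2.24.
Km = 9.760/5.166 = 1.89 μM; then Vmax = 2.24(1.89+0.293)/0.293 = 16.7 μmol·min⁻¹.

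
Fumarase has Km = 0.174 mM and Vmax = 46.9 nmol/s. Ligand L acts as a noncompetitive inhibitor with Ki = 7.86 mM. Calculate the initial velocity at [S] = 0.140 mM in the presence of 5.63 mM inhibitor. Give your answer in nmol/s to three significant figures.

With α = 1 + [I]/Ki = 1 + 5.63/7.86 = 1.716, the noncompetitive rate law is v = (Vmax/α)·[S] / (Km + [S]).
v = (46.9/1.716)×0.140 / (0.174 + 0.140) = 3.826/0.3140 = 12.2 nmol/s.

12.2 nmol/s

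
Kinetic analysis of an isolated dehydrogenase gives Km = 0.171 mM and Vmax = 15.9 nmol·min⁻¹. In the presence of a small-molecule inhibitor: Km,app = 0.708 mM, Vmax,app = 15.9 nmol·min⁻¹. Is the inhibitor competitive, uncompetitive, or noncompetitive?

competitive

Km increases (0.171 → 0.708 mM) while Vmax is unchanged — the hallmark of competitive inhibition.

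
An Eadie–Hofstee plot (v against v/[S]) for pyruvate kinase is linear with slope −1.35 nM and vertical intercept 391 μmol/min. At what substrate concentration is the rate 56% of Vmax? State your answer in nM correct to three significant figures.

The Eadie–Hofstee slope gives Km = 1.35 nM (slope = −Km).
v/Vmax = [S]/(Km+[S]) = 0.56 ⇒ [S] = Km·0.56/(1−0.56) = 1.35 × 1.273 = 1.72 nM.

1.72 nM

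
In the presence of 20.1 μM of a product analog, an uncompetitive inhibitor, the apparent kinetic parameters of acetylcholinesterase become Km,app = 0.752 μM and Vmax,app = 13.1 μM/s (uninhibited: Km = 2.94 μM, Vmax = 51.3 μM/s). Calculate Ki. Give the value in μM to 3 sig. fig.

Uncompetitive: Vmax,app = Vmax/α (and Km,app = Km/α) with α = 1 + [I]/Ki.
α = Vmax/Vmax,app = 51.3/13.1 = 3.916.
Since α = 1 + [I]/Ki, [I]/Ki = 3.916 − 1 = 2.916 and Ki = 20.1/2.916 = 6.89 μM.

6.89 μM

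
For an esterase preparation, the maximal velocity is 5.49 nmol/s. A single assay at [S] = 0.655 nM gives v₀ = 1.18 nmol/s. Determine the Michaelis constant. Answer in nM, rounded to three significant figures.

2.39 nM

v/Vmax = 1.18/5.49 = 0.2149 = [S]/(Km+[S]).
So Km + [S] = [S]/0.2149 = 3.047 nM, giving Km = 3.047 − 0.655 = 2.39 nM.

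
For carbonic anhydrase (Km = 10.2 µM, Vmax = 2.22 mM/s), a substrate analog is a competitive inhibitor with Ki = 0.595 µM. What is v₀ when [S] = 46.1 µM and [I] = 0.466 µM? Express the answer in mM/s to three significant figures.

1.59 mM/s

With α = 1 + [I]/Ki = 1 + 0.466/0.595 = 1.783, the competitive rate law is v = Vmax[S] / (αKm + [S]).
v = 2.22×46.1 / (1.783×10.2 + 46.1) = 102.3/64.29 = 1.59 mM/s.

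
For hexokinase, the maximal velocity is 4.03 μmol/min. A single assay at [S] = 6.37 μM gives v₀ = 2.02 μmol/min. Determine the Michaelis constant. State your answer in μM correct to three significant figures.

v/Vmax = 2.02/4.03 = 0.5012 = [S]/(Km+[S]).
So Km + [S] = [S]/0.5012 = 12.71 μM, giving Km = 12.71 − 6.37 = 6.34 μM.

6.34 μM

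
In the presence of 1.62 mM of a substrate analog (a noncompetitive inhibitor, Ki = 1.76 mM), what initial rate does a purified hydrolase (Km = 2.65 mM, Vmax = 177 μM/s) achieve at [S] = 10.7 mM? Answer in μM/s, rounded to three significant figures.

73.9 μM/s

With α = 1 + [I]/Ki = 1 + 1.62/1.76 = 1.920, the noncompetitive rate law is v = (Vmax/α)·[S] / (Km + [S]).
v = (177/1.920)×10.7 / (2.65 + 10.7) = 986.2/13.35 = 73.9 μM/s.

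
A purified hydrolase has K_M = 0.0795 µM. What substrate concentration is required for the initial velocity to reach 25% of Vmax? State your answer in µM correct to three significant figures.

v/Vmax = [S]/(Km+[S]) = 0.25, so [S] = Km·0.25/(1 − 0.25) = 0.0795 × 0.3333.
[S] = 0.0265 µM.

0.0265 µM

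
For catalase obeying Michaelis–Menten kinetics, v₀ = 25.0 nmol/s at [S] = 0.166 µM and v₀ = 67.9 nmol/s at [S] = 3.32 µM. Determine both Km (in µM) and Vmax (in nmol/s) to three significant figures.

Km = 0.330 µM; Vmax = 74.6 nmol/s

In reciprocal form, 1/v = (Km/Vmax)·(1/[S]) + 1/Vmax. The two points give (1/[S], 1/v) = (6.024, 0.04000) and (0.3012, 0.01473).
Slope = (0.04000 − 0.01473)/(6.024 − 0.3012) = 0.004416; intercept = 0.04000 − 0.004416×6.024 = 0.01340.
Vmax = 1/intercept = 74.6 nmol/s; Km = slope × Vmax = 0.004416 × 74.6 = 0.330 µM.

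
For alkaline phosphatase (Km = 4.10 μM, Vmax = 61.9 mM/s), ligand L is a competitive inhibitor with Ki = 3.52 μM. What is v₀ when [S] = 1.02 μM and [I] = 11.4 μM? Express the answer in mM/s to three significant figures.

With α = 1 + [I]/Ki = 1 + 11.4/3.52 = 4.239, the competitive rate law is v = Vmax[S] / (αKm + [S]).
v = 61.9×1.02 / (4.239×4.10 + 1.02) = 63.14/18.40 = 3.43 mM/s.

3.43 mM/s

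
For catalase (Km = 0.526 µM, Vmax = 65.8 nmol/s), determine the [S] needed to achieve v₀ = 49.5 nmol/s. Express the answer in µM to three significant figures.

1.60 µM

The required fractional saturation is v/Vmax = 49.5/65.8 = 0.7523.
Then [S]/(Km+[S]) = 0.7523 ⇒ [S] = 0.526 × 0.7523/(1 − 0.7523) = 1.60 µM.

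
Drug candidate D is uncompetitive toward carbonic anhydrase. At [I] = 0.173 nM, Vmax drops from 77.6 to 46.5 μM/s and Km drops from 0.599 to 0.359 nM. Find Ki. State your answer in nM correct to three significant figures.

Uncompetitive: Vmax,app = Vmax/α (and Km,app = Km/α) with α = 1 + [I]/Ki.
α = Vmax/Vmax,app = 77.6/46.5 = 1.669.
Ki = [I]/(α − 1) = 0.173/0.6688 = 0.259 nM.

0.259 nM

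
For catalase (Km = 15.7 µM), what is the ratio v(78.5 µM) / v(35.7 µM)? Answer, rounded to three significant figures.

Since Vmax cancels, v₂/v₁ = [S]₂(Km+[S]₁) / [S]₁(Km+[S]₂).
= 78.5×(15.7+35.7) / (35.7×(15.7+78.5)) = 4035/3363 = 1.20.

1.20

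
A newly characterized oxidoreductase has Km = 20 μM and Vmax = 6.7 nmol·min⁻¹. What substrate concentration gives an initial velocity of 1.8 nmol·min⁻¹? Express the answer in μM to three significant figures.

Rearranging v = Vmax[S]/(Km+[S]) gives [S] = Km·v/(Vmax − v).
[S] = 20 × 1.8 / (6.7 − 1.8) = 36.00/4.900 = 7.35 μM.

7.35 μM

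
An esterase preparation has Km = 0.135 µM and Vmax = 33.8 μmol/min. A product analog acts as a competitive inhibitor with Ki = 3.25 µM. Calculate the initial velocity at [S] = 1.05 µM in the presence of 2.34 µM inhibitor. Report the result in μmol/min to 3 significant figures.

α = 1 + [I]/Ki = 1 + 2.34/3.25 = 1.720.
For a competitive inhibitor, Vmax is unchanged and the apparent Km becomes α·Km: Km,app = 0.232 µM, Vmax,app = 33.8 μmol/min.
v = Vmax,app·[S]/(Km,app + [S]) = 33.8 × 1.05/(0.232 + 1.05) = 27.7 μmol/min.

27.7 μmol/min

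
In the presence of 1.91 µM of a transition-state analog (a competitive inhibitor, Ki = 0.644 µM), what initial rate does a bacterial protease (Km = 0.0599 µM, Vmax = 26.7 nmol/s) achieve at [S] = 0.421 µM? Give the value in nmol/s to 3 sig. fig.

17.1 nmol/s

α = 1 + [I]/Ki = 1 + 1.91/0.644 = 3.966.
For a competitive inhibitor, Vmax is unchanged and the apparent Km becomes α·Km: Km,app = 0.238 µM, Vmax,app = 26.7 nmol/s.
v = Vmax,app·[S]/(Km,app + [S]) = 26.7 × 0.421/(0.238 + 0.421) = 17.1 nmol/s.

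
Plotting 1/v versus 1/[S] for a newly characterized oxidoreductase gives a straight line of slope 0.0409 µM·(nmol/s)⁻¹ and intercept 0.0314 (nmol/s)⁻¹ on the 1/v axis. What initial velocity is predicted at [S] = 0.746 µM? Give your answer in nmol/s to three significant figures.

The y-intercept is 1/Vmax, so Vmax = 1/0.0314 = 31.8 nmol/s.
The slope is Km/Vmax, so Km = 0.0409 × 31.8 = 1.30 µM.
Then v = 31.8 × 0.746/(1.30 + 0.746) = 11.6 nmol/s.

11.6 nmol/s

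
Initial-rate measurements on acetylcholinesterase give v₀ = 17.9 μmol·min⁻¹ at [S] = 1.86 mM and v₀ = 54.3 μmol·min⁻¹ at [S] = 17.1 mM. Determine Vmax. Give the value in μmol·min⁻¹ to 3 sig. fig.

From v = Vmax[S]/(Km+[S]), each point gives Vmax = v(Km+[S])/[S].
Equating: 17.9(Km+1.86)/1.86 = 54.3(Km+17.1)/17.1.
9.624·Km + 17.9 = 3.175·Km + 54.3, so (9.624 − 3.175)·Km = 54.3 − 17.9.
Km = 36.40/6.448 = 5.64 mM; then Vmax = 17.9(5.64+1.86)/1.86 = 72.2 μmol·min⁻¹.

72.2 μmol·min⁻¹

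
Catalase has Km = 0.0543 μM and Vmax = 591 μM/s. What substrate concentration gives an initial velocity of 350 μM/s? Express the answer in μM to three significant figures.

0.0789 μM

The required fractional saturation is v/Vmax = 350/591 = 0.5922.
Then [S]/(Km+[S]) = 0.5922 ⇒ [S] = 0.0543 × 0.5922/(1 − 0.5922) = 0.0789 μM.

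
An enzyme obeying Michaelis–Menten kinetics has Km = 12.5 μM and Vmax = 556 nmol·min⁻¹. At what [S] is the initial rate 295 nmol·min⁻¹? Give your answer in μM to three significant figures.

The required fractional saturation is v/Vmax = 295/556 = 0.5306.
Then [S]/(Km+[S]) = 0.5306 ⇒ [S] = 12.5 × 0.5306/(1 − 0.5306) = 14.1 μM.

14.1 μM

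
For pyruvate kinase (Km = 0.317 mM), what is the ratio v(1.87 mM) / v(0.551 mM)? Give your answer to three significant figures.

1.35

The fractional saturations are [S]/(Km+[S]) = 0.551/0.8680 = 0.6348 and 1.87/2.187 = 0.8551.
v₂/v₁ is just their ratio: 0.8551/0.6348 = 1.35.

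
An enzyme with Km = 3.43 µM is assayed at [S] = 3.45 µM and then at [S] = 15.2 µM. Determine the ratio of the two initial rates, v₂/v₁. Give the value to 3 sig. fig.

1.63

Since Vmax cancels, v₂/v₁ = [S]₂(Km+[S]₁) / [S]₁(Km+[S]₂).
= 15.2×(3.43+3.45) / (3.45×(3.43+15.2)) = 104.6/64.27 = 1.63.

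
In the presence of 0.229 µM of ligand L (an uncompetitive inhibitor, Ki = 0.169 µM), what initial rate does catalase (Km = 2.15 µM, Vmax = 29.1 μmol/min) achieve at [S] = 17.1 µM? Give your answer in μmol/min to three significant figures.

11.7 μmol/min

With α = 1 + [I]/Ki = 1 + 0.229/0.169 = 2.355, the uncompetitive rate law is v = (Vmax/α)·[S] / (Km/α + [S]).
v = (29.1/2.355)×17.1 / (2.15/2.355 + 17.1) = 211.3/18.01 = 11.7 μmol/min.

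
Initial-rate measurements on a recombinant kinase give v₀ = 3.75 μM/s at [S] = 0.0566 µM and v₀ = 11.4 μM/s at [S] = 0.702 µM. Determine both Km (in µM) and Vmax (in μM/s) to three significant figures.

In reciprocal form, 1/v = (Km/Vmax)·(1/[S]) + 1/Vmax. The two points give (1/[S], 1/v) = (17.67, 0.2667) and (1.425, 0.08772).
Slope = (0.2667 − 0.08772)/(17.67 − 1.425) = 0.01102; intercept = 0.2667 − 0.01102×17.67 = 0.07203.
Vmax = 1/intercept = 13.9 μM/s; Km = slope × Vmax = 0.01102 × 13.9 = 0.153 µM.

Km = 0.153 µM; Vmax = 13.9 μM/s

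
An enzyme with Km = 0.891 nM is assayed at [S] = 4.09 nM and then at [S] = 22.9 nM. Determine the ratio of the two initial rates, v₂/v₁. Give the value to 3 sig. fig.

The fractional saturations are [S]/(Km+[S]) = 4.09/4.981 = 0.8211 and 22.9/23.79 = 0.9625.
v₂/v₁ is just their ratio: 0.9625/0.8211 = 1.17.

1.17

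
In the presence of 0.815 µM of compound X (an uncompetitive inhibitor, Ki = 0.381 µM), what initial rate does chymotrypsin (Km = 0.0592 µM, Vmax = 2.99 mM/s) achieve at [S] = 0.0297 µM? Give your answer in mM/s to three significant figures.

0.583 mM/s

α = 1 + [I]/Ki = 1 + 0.815/0.381 = 3.139.
For an uncompetitive inhibitor, both parameters are divided by α, giving Vmax/α and Km/α: Km,app = 0.0189 µM, Vmax,app = 0.953 mM/s.
v = Vmax,app·[S]/(Km,app + [S]) = 0.953 × 0.0297/(0.0189 + 0.0297) = 0.583 mM/s.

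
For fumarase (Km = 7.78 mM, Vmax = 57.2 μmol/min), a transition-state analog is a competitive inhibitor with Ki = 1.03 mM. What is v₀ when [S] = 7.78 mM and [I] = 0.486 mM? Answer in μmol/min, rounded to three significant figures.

23.1 μmol/min

α = 1 + [I]/Ki = 1 + 0.486/1.03 = 1.472.
For a competitive inhibitor, Vmax is unchanged and the apparent Km becomes α·Km: Km,app = 11.5 mM, Vmax,app = 57.2 μmol/min.
v = Vmax,app·[S]/(Km,app + [S]) = 57.2 × 7.78/(11.5 + 7.78) = 23.1 μmol/min.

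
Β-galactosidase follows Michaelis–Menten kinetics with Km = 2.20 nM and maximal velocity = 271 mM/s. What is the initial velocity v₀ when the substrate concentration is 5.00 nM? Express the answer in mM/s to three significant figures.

188 mM/s

[S]/(Km+[S]) = 5.00/7.200 = 0.6944, the fractional saturation.
v = 0.6944 × Vmax = 0.6944 × 271 = 188 mM/s.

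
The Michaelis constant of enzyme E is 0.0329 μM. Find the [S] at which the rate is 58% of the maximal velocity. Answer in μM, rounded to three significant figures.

0.0454 μM

v/Vmax = [S]/(Km+[S]) = 0.58, so [S] = Km·0.58/(1 − 0.58) = 0.0329 × 1.381.
[S] = 0.0454 μM.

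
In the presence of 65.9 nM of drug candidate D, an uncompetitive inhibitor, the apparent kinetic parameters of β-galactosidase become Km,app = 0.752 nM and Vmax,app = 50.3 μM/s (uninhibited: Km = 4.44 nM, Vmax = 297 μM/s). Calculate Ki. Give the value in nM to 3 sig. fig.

Uncompetitive: Vmax,app = Vmax/α (and Km,app = Km/α) with α = 1 + [I]/Ki.
α = Vmax/Vmax,app = 297/50.3 = 5.905.
Ki = [I]/(α − 1) = 65.9/4.905 = 13.4 nM.

13.4 nM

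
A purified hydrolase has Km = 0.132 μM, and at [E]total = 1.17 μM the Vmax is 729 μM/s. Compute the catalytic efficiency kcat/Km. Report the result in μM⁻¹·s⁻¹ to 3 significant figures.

4720 μM⁻¹·s⁻¹

kcat = Vmax/[E]total = 729/1.17 = 623 s⁻¹.
kcat/Km = 623/0.132 = 4720 μM⁻¹·s⁻¹.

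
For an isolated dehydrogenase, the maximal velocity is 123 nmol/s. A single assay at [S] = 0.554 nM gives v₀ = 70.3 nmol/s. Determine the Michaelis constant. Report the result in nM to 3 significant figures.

v/Vmax = 70.3/123 = 0.5715 = [S]/(Km+[S]).
So Km + [S] = [S]/0.5715 = 0.9693 nM, giving Km = 0.9693 − 0.554 = 0.415 nM.

0.415 nM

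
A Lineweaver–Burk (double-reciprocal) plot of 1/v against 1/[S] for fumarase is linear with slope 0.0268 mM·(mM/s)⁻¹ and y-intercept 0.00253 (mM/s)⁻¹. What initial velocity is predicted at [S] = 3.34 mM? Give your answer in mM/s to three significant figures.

94.8 mM/s

The y-intercept is 1/Vmax, so Vmax = 1/0.00253 = 395 mM/s.
The slope is Km/Vmax, so Km = 0.0268 × 395 = 10.6 mM.
Then v = 395 × 3.34/(10.6 + 3.34) = 94.8 mM/s.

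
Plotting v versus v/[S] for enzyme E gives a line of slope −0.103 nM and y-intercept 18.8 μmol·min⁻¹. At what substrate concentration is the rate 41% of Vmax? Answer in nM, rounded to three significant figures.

0.0716 nM

The Eadie–Hofstee slope gives Km = 0.103 nM (slope = −Km).
v/Vmax = [S]/(Km+[S]) = 0.41 ⇒ [S] = Km·0.41/(1−0.41) = 0.103 × 0.6949 = 0.0716 nM.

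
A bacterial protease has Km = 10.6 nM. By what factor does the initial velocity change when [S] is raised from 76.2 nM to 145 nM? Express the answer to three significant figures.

1.06

Since Vmax cancels, v₂/v₁ = [S]₂(Km+[S]₁) / [S]₁(Km+[S]₂).
= 145×(10.6+76.2) / (76.2×(10.6+145)) = 12590/11860 = 1.06.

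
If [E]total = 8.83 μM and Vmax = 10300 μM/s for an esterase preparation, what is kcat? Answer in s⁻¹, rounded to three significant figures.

kcat = Vmax/[E]total = 10300 μM/s / 8.83 μM = 1170 s⁻¹.

1170 s⁻¹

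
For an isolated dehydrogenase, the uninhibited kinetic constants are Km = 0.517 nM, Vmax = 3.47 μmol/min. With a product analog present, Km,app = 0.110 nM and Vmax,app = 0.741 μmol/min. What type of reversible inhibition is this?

Both Km and Vmax decrease by the same factor (~4.68-fold) — characteristic of uncompetitive inhibition.

uncompetitive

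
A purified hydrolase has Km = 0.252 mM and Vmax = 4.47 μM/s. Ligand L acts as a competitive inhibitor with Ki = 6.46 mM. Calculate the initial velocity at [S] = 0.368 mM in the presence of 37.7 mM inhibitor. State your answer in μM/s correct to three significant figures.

α = 1 + [I]/Ki = 1 + 37.7/6.46 = 6.836.
For a competitive inhibitor, Vmax is unchanged and the apparent Km becomes α·Km: Km,app = 1.72 mM, Vmax,app = 4.47 μM/s.
v = Vmax,app·[S]/(Km,app + [S]) = 4.47 × 0.368/(1.72 + 0.368) = 0.787 μM/s.

0.787 μM/s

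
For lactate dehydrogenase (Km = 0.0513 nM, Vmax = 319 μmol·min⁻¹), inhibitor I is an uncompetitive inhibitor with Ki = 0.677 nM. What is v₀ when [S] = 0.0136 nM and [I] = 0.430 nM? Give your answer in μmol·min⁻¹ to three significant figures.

α = 1 + [I]/Ki = 1 + 0.430/0.677 = 1.635.
For an uncompetitive inhibitor, both parameters are divided by α, giving Vmax/α and Km/α: Km,app = 0.0314 nM, Vmax,app = 195 μmol·min⁻¹.
v = Vmax,app·[S]/(Km,app + [S]) = 195 × 0.0136/(0.0314 + 0.0136) = 59.0 μmol·min⁻¹.

59.0 μmol·min⁻¹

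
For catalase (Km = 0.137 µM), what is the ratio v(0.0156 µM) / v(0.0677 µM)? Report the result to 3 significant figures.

0.309

The fractional saturations are [S]/(Km+[S]) = 0.0677/0.2047 = 0.3307 and 0.0156/0.1526 = 0.1022.
v₂/v₁ is just their ratio: 0.1022/0.3307 = 0.309.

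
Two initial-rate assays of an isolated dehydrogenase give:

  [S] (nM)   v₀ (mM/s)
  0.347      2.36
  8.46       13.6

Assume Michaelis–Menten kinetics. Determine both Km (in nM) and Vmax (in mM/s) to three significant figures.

Km = 2.16 nM; Vmax = 17.1 mM/s

In reciprocal form, 1/v = (Km/Vmax)·(1/[S]) + 1/Vmax. The two points give (1/[S], 1/v) = (2.882, 0.4237) and (0.1182, 0.07353).
Slope = (0.4237 − 0.07353)/(2.882 − 0.1182) = 0.1267; intercept = 0.4237 − 0.1267×2.882 = 0.05855.
Vmax = 1/intercept = 17.1 mM/s; Km = slope × Vmax = 0.1267 × 17.1 = 2.16 nM.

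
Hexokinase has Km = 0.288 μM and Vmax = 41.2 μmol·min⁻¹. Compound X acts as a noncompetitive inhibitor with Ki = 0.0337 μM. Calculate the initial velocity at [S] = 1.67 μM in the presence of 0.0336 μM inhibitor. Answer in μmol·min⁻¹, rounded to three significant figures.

17.6 μmol·min⁻¹

α = 1 + [I]/Ki = 1 + 0.0336/0.0337 = 1.997.
For a noncompetitive inhibitor, Vmax is reduced to Vmax/α while Km is unchanged: Km,app = 0.288 μM, Vmax,app = 20.6 μmol·min⁻¹.
v = Vmax,app·[S]/(Km,app + [S]) = 20.6 × 1.67/(0.288 + 1.67) = 17.6 μmol·min⁻¹.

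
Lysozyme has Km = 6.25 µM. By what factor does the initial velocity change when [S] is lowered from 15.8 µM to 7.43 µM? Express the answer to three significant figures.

Since Vmax cancels, v₂/v₁ = [S]₂(Km+[S]₁) / [S]₁(Km+[S]₂).
= 7.43×(6.25+15.8) / (15.8×(6.25+7.43)) = 163.8/216.1 = 0.758.

0.758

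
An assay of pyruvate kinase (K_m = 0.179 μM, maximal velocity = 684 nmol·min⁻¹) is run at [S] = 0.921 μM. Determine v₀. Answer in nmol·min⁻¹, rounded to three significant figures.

[S]/(Km+[S]) = 0.921/1.100 = 0.8373, the fractional saturation.
v = 0.8373 × Vmax = 0.8373 × 684 = 573 nmol·min⁻¹.

573 nmol·min⁻¹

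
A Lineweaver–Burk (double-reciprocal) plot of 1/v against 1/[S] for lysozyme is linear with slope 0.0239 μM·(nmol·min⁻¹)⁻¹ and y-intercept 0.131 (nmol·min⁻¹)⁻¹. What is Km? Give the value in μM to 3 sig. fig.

y-intercept = 1/Vmax ⇒ Vmax = 7.63 nmol·min⁻¹; slope = Km/Vmax ⇒ Km = slope × Vmax.
Km = 0.0239 × 7.63 = 0.182 μM.

0.182 μM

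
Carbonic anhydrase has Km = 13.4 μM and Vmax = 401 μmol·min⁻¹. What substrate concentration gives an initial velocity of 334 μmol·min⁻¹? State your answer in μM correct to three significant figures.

Rearranging v = Vmax[S]/(Km+[S]) gives [S] = Km·v/(Vmax − v).
[S] = 13.4 × 334 / (401 − 334) = 4476/67.00 = 66.8 μM.

66.8 μM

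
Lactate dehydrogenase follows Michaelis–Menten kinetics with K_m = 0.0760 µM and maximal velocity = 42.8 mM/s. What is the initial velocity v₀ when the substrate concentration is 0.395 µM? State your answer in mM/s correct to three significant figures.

[S]/(Km+[S]) = 0.395/0.4710 = 0.8386, the fractional saturation.
v = 0.8386 × Vmax = 0.8386 × 42.8 = 35.9 mM/s.

35.9 mM/s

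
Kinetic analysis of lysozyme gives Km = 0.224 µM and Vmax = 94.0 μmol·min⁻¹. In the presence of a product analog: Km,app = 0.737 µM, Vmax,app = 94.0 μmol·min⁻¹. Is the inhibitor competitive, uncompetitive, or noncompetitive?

competitive

Km increases (0.224 → 0.737 µM) while Vmax is unchanged — the hallmark of competitive inhibition.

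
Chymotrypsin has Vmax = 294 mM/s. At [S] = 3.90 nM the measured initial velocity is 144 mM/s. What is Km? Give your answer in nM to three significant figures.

4.06 nM

v/Vmax = 144/294 = 0.4898 = [S]/(Km+[S]).
So Km + [S] = [S]/0.4898 = 7.962 nM, giving Km = 7.962 − 3.90 = 4.06 nM.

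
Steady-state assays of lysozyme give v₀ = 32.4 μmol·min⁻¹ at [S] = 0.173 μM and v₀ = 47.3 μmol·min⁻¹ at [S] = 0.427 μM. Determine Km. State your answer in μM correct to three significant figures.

0.195 μM

From v = Vmax[S]/(Km+[S]), each point gives Vmax = v(Km+[S])/[S].
Equating: 32.4(Km+0.173)/0.173 = 47.3(Km+0.427)/0.427.
187.3·Km + 32.4 = 110.8·Km + 47.3, so (187.3 − 110.8)·Km = 47.3 − 32.4.
Km = 14.90/76.51 = 0.195 μM; then Vmax = 32.4(0.195+0.173)/0.173 = 68.9 μmol·min⁻¹.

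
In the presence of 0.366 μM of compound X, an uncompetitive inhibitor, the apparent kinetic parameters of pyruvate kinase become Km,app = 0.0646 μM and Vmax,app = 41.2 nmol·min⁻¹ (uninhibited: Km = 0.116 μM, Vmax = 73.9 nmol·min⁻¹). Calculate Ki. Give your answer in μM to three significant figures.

Uncompetitive: Vmax,app = Vmax/α (and Km,app = Km/α) with α = 1 + [I]/Ki.
α = Vmax/Vmax,app = 73.9/41.2 = 1.794.
Since α = 1 + [I]/Ki, [I]/Ki = 1.794 − 1 = 0.7937 and Ki = 0.366/0.7937 = 0.461 μM.

0.461 μM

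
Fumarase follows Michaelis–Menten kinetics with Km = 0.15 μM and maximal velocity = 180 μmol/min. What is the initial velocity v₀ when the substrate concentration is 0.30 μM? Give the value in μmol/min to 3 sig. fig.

[S]/(Km+[S]) = 0.30/0.4500 = 0.6667, the fractional saturation.
v = 0.6667 × Vmax = 0.6667 × 180 = 120 μmol/min.

120 μmol/min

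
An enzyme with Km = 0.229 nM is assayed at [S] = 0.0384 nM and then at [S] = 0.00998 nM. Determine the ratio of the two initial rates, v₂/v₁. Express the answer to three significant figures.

0.291

The fractional saturations are [S]/(Km+[S]) = 0.0384/0.2674 = 0.1436 and 0.00998/0.2390 = 0.04176.
v₂/v₁ is just their ratio: 0.04176/0.1436 = 0.291.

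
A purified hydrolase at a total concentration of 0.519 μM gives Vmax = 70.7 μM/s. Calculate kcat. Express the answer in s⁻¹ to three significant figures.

kcat = Vmax/[E]total = 70.7 μM/s / 0.519 μM = 136 s⁻¹.

136 s⁻¹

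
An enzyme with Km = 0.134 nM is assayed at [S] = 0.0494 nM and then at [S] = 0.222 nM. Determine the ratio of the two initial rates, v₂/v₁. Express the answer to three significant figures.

The fractional saturations are [S]/(Km+[S]) = 0.0494/0.1834 = 0.2694 and 0.222/0.3560 = 0.6236.
v₂/v₁ is just their ratio: 0.6236/0.2694 = 2.32.

2.32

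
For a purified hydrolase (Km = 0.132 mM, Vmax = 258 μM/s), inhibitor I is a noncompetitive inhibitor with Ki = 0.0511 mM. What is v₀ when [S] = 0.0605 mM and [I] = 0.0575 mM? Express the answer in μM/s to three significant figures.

α = 1 + [I]/Ki = 1 + 0.0575/0.0511 = 2.125.
For a noncompetitive inhibitor, Vmax is reduced to Vmax/α while Km is unchanged: Km,app = 0.132 mM, Vmax,app = 121 μM/s.
v = Vmax,app·[S]/(Km,app + [S]) = 121 × 0.0605/(0.132 + 0.0605) = 38.2 μM/s.

38.2 μM/s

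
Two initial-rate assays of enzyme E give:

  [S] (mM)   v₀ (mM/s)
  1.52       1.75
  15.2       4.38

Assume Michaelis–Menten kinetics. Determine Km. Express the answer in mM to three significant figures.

3.05 mM

From v = Vmax[S]/(Km+[S]), each point gives Vmax = v(Km+[S])/[S].
Equating: 1.75(Km+1.52)/1.52 = 4.38(Km+15.2)/15.2.
1.151·Km + 1.75 = 0.2882·Km + 4.38, so (1.151 − 0.2882)·Km = 4.38 − 1.75.
Km = 2.630/0.8632 = 3.05 mM; then Vmax = 1.75(3.05+1.52)/1.52 = 5.26 mM/s.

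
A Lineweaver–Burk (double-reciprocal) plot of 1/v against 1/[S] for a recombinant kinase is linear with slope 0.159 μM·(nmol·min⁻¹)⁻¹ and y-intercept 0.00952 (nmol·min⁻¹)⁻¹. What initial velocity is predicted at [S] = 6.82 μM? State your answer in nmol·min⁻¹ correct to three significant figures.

30.5 nmol·min⁻¹

The y-intercept is 1/Vmax, so Vmax = 1/0.00952 = 105 nmol·min⁻¹.
The slope is Km/Vmax, so Km = 0.159 × 105 = 16.7 μM.
Then v = 105 × 6.82/(16.7 + 6.82) = 30.5 nmol·min⁻¹.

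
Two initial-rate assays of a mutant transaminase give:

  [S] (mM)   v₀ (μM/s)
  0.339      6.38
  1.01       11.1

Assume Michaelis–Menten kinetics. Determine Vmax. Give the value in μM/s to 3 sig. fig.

From v = Vmax[S]/(Km+[S]), each point gives Vmax = v(Km+[S])/[S].
Equating: 6.38(Km+0.339)/0.339 = 11.1(Km+1.01)/1.01.
18.82·Km + 6.38 = 10.99·Km + 11.1, so (18.82 − 10.99)·Km = 11.1 − 6.38.
Km = 4.720/7.830 = 0.603 mM; then Vmax = 6.38(0.603+0.339)/0.339 = 17.7 μM/s.

17.7 μM/s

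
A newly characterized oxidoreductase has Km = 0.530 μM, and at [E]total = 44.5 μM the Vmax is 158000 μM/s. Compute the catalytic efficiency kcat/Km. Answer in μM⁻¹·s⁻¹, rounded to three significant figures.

kcat = Vmax/[E]total = 158000/44.5 = 3550 s⁻¹.
kcat/Km = 3550/0.530 = 6700 μM⁻¹·s⁻¹.

6700 μM⁻¹·s⁻¹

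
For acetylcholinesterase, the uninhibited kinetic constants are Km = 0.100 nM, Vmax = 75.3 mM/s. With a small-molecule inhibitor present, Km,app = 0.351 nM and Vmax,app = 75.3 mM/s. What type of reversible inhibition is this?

competitive

Km increases (0.100 → 0.351 nM) while Vmax is unchanged — the hallmark of competitive inhibition.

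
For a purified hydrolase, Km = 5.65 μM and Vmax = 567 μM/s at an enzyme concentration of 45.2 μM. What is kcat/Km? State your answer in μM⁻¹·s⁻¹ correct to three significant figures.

kcat = Vmax/[E]total = 567/45.2 = 12.5 s⁻¹.
kcat/Km = 12.5/5.65 = 2.22 μM⁻¹·s⁻¹.

2.22 μM⁻¹·s⁻¹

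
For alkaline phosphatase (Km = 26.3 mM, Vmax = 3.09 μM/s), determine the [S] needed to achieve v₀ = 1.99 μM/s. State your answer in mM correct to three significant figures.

47.6 mM

Rearranging v = Vmax[S]/(Km+[S]) gives [S] = Km·v/(Vmax − v).
[S] = 26.3 × 1.99 / (3.09 − 1.99) = 52.34/1.100 = 47.6 mM.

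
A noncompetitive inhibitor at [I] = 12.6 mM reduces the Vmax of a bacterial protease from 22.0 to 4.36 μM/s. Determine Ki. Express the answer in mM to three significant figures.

3.11 mM

Noncompetitive: Vmax,app = Vmax/α with α = 1 + [I]/Ki.
α = Vmax/Vmax,app = 22.0/4.36 = 5.046.
Ki = [I]/(α − 1) = 12.6/4.046 = 3.11 mM.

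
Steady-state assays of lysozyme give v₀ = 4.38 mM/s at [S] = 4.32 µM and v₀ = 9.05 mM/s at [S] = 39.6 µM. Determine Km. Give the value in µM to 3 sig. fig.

5.95 µM

From v = Vmax[S]/(Km+[S]), each point gives Vmax = v(Km+[S])/[S].
Equating: 4.38(Km+4.32)/4.32 = 9.05(Km+39.6)/39.6.
1.014·Km + 4.38 = 0.2285·Km + 9.05, so (1.014 − 0.2285)·Km = 9.05 − 4.38.
Km = 4.670/0.7854 = 5.95 µM; then Vmax = 4.38(5.95+4.32)/4.32 = 10.4 mM/s.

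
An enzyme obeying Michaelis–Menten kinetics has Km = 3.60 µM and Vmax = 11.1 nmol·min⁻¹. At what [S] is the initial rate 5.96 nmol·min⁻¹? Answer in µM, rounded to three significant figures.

4.17 µM

Rearranging v = Vmax[S]/(Km+[S]) gives [S] = Km·v/(Vmax − v).
[S] = 3.60 × 5.96 / (11.1 − 5.96) = 21.46/5.140 = 4.17 µM.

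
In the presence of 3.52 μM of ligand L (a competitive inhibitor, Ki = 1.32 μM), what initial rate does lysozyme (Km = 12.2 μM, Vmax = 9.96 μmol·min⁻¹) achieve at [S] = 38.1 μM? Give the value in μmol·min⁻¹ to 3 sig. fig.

4.58 μmol·min⁻¹

With α = 1 + [I]/Ki = 1 + 3.52/1.32 = 3.667, the competitive rate law is v = Vmax[S] / (αKm + [S]).
v = 9.96×38.1 / (3.667×12.2 + 38.1) = 379.5/82.83 = 4.58 μmol·min⁻¹.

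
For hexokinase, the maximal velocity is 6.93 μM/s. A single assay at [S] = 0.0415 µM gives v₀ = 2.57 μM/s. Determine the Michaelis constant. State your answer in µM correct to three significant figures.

v/Vmax = 2.57/6.93 = 0.3709 = [S]/(Km+[S]).
So Km + [S] = [S]/0.3709 = 0.1119 µM, giving Km = 0.1119 − 0.0415 = 0.0704 µM.

0.0704 µM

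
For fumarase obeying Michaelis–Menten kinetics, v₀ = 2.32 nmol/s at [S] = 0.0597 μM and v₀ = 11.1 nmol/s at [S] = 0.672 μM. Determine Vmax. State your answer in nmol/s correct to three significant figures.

17.6 nmol/s

In reciprocal form, 1/v = (Km/Vmax)·(1/[S]) + 1/Vmax. The two points give (1/[S], 1/v) = (16.75, 0.4310) and (1.488, 0.09009).
Slope = (0.4310 − 0.09009)/(16.75 − 1.488) = 0.02234; intercept = 0.4310 − 0.02234×16.75 = 0.05685.
Vmax = 1/intercept = 17.6 nmol/s; Km = slope × Vmax = 0.02234 × 17.6 = 0.393 μM.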